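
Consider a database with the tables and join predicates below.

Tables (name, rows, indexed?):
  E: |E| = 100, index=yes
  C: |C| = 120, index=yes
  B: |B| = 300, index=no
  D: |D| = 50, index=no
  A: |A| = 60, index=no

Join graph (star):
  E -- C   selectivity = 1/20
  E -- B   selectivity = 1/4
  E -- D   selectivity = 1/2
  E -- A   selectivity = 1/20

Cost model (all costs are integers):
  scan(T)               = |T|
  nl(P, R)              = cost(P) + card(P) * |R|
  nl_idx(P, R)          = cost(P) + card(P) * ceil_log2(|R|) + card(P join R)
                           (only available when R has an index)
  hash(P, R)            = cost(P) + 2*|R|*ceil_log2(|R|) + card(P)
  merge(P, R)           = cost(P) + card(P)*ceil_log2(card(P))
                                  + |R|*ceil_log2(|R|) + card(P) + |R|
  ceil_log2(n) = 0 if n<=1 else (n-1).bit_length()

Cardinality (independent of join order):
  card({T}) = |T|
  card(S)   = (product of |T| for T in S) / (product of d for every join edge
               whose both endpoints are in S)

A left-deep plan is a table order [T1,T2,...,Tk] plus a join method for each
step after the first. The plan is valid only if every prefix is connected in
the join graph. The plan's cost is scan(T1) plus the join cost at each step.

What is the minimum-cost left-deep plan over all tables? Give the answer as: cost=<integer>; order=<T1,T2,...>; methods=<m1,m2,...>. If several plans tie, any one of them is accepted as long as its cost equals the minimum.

cost=55520; order=E,C,A,D,B; methods=nl_idx,hash,hash,hash

Selinger DP (subsets sized 1..n):
  {E}: scan cost=100, card=100
  {C}: scan cost=120, card=120
  {B}: scan cost=300, card=300
  {D}: scan cost=50, card=50
  {A}: scan cost=60, card=60
  {CE}: card=600; try (C,nl_idx)→1400, (E,nl_idx)→1560, (E,hash)→1640, (C,merge)→1860, (E,merge)→1880, (C,hash)→1880 …(+2); best=1400 via (C,nl_idx)
  {BE}: card=7500; try (E,hash)→2000, (B,merge)→3900, (E,merge)→4100, (B,hash)→5600, (E,nl_idx)→9900, (B,nl)→30100 …(+1); best=2000 via (E,hash)
  {DE}: card=2500; try (D,hash)→800, (E,merge)→1200, (D,merge)→1250, (E,hash)→1500, (E,nl_idx)→2900, (E,nl)→5050 …(+1); best=800 via (D,hash)
  {AE}: card=300; try (E,nl_idx)→780, (A,hash)→920, (E,merge)→1280, (A,merge)→1320, (E,hash)→1520, (E,nl)→6060 …(+1); best=780 via (E,nl_idx)
  {BCE}: card=45000; try (B,hash)→7400, (B,merge)→11000, (C,hash)→11180, (C,nl_idx)→99500, (C,merge)→107960, (B,nl)→181400 …(+1); best=7400 via (B,hash)
  {CDE}: card=15000; try (D,hash)→2600, (C,hash)→4980, (D,merge)→8350, (D,nl)→31400, (C,nl_idx)→33300, (C,merge)→34260 …(+1); best=2600 via (D,hash)
  {ACE}: card=1800; try (A,hash)→2720, (C,hash)→2760, (C,nl_idx)→4680, (C,merge)→4740, (A,merge)→8420, (C,nl)→36780 …(+1); best=2720 via (A,hash)
  {BDE}: card=187500; try (B,hash)→8700, (D,hash)→10100, (B,merge)→36300, (D,merge)→107350, (D,nl)→377000, (B,nl)→750800; best=8700 via (B,hash)
  {ABE}: card=22500; try (B,hash)→6480, (B,merge)→6780, (A,hash)→10220, (B,nl)→90780, (A,merge)→107420, (A,nl)→452000; best=6480 via (B,hash)
  {ADE}: card=7500; try (D,hash)→1680, (A,hash)→4020, (D,merge)→4130, (D,nl)→15780, (A,merge)→33720, (A,nl)→150800; best=1680 via (D,hash)
  {BCDE}: card=1125000; try (B,hash)→23000, (D,hash)→53000, (C,hash)→197880, (B,merge)→230600, (D,merge)→772750, (D,nl)→2257400 …(+4); best=23000 via (B,hash)
  {ABCE}: card=135000; try (B,hash)→9920, (B,merge)→27320, (C,hash)→30660, (A,hash)→53120, (C,nl_idx)→298980, (C,merge)→367440 …(+4); best=9920 via (B,hash)
  {ACDE}: card=45000; try (D,hash)→5120, (C,hash)→10860, (A,hash)→18320, (D,merge)→24670, (D,nl)→92720, (C,nl_idx)→99180 …(+4); best=5120 via (D,hash)
  {ABDE}: card=562500; try (B,hash)→14580, (D,hash)→29580, (B,merge)→109680, (A,hash)→196920, (D,merge)→366830, (D,nl)→1131480 …(+3); best=14580 via (B,hash)
  {ABCDE}: card=3375000; try (B,hash)→55520, (D,hash)→145520, (C,hash)→578760, (B,merge)→773120, (A,hash)→1148720, (D,merge)→2575270 …(+7); best=55520 via (B,hash)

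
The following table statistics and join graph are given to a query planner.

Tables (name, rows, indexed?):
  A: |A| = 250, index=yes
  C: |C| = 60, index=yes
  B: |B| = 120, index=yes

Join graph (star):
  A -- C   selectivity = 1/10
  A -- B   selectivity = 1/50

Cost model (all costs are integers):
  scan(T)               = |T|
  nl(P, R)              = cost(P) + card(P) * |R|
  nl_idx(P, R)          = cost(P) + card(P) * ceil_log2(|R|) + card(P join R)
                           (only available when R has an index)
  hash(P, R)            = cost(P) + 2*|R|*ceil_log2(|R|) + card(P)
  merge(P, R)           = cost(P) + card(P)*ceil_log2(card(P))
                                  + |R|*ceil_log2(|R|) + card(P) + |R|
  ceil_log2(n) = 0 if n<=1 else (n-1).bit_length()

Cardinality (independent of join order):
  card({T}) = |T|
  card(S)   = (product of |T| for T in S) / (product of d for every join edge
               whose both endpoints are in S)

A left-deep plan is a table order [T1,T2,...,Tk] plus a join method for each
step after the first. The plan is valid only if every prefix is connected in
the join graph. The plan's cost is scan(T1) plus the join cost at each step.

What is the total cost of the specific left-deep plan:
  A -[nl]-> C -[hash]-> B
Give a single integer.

step 1: scan A: cost=250, card=250
step 2: join C via nl
    card(P join C) = 250*60/(10) = 1500
    cost = 250 + 250*60 = 15250
step 3: join B via hash
    card(P join B) = 1500*120/(50) = 3600
    cost = 15250 + 2*120*7 + 1500 = 18430

18430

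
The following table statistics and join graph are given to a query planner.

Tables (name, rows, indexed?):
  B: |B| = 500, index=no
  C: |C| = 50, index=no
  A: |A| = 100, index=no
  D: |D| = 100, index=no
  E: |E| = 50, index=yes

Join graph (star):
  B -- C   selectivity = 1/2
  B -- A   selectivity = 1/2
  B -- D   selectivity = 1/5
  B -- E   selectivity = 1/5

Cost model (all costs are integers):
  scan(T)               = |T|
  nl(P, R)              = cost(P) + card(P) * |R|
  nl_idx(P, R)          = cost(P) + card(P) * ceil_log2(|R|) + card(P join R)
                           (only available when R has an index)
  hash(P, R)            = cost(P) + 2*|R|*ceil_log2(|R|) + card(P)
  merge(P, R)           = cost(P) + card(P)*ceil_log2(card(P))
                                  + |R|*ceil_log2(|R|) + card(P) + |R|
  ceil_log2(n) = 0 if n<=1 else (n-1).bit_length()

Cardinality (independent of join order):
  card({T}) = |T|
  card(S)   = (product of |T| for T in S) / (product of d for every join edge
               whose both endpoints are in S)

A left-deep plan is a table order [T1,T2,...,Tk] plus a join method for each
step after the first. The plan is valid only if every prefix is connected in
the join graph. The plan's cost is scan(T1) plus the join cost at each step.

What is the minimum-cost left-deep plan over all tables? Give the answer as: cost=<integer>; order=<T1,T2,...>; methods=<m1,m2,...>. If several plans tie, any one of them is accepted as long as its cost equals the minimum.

cost=2610000; order=B,E,D,C,A; methods=hash,hash,hash,hash

Selinger DP (subsets sized 1..n):
  {B}: scan cost=500, card=500
  {C}: scan cost=50, card=50
  {A}: scan cost=100, card=100
  {D}: scan cost=100, card=100
  {E}: scan cost=50, card=50
  {BC}: card=12500; try (C,hash)→1600, (B,merge)→5400, (C,merge)→5850, (B,hash)→9100, (B,nl)→25050, (C,nl)→25500; best=1600 via (C,hash)
  {AB}: card=25000; try (A,hash)→2400, (B,merge)→5900, (A,merge)→6300, (B,hash)→9200, (B,nl)→50100, (A,nl)→50500; best=2400 via (A,hash)
  {BD}: card=10000; try (D,hash)→2400, (B,merge)→5900, (D,merge)→6300, (B,hash)→9200, (B,nl)→50100, (D,nl)→50500; best=2400 via (D,hash)
  {BE}: card=5000; try (E,hash)→1600, (B,merge)→5400, (E,merge)→5850, (E,nl_idx)→8500, (B,hash)→9100, (B,nl)→25050 …(+1); best=1600 via (E,hash)
  {ABC}: card=625000; try (A,hash)→15500, (C,hash)→28000, (A,merge)→189900, (C,merge)→402750, (A,nl)→1251600, (C,nl)→1252400; best=15500 via (A,hash)
  {BCD}: card=250000; try (C,hash)→13000, (D,hash)→15500, (C,merge)→152750, (D,merge)→189900, (C,nl)→502400, (D,nl)→1251600; best=13000 via (C,hash)
  {BCE}: card=125000; try (C,hash)→7200, (E,hash)→14700, (C,merge)→71950, (E,merge)→189450, (E,nl_idx)→201600, (C,nl)→251600 …(+1); best=7200 via (C,hash)
  {ABD}: card=500000; try (A,hash)→13800, (D,hash)→28800, (A,merge)→153200, (D,merge)→403200, (A,nl)→1002400, (D,nl)→2502400; best=13800 via (A,hash)
  {ABE}: card=250000; try (A,hash)→8000, (E,hash)→28000, (A,merge)→72400, (E,nl_idx)→402400, (E,merge)→402750, (A,nl)→501600 …(+1); best=8000 via (A,hash)
  {BDE}: card=100000; try (D,hash)→8000, (E,hash)→13000, (D,merge)→72400, (E,merge)→152750, (E,nl_idx)→162400, (D,nl)→501600 …(+1); best=8000 via (D,hash)
  {ABCD}: card=12500000; try (A,hash)→264400, (C,hash)→514400, (D,hash)→641900, (A,merge)→4763800, (C,merge)→10014150, (D,merge)→13141300 …(+3); best=264400 via (A,hash)
  {ABCE}: card=6250000; try (A,hash)→133600, (C,hash)→258600, (E,hash)→641100, (A,merge)→2258000, (C,merge)→4758350, (E,nl_idx)→10015500 …(+4); best=133600 via (A,hash)
  {BCDE}: card=2500000; try (C,hash)→108600, (D,hash)→133600, (E,hash)→263600, (C,merge)→1808350, (D,merge)→2258000, (E,nl_idx)→4013000 …(+4); best=108600 via (C,hash)
  {ABDE}: card=5000000; try (A,hash)→109400, (D,hash)→259400, (E,hash)→514400, (A,merge)→1808800, (D,merge)→4758800, (E,nl_idx)→8013800 …(+4); best=109400 via (A,hash)
  {ABCDE}: card=125000000; try (A,hash)→2610000, (C,hash)→5110000, (D,hash)→6385000, (E,hash)→12765000, (A,merge)→57609400, (C,merge)→120109750 …(+7); best=2610000 via (A,hash)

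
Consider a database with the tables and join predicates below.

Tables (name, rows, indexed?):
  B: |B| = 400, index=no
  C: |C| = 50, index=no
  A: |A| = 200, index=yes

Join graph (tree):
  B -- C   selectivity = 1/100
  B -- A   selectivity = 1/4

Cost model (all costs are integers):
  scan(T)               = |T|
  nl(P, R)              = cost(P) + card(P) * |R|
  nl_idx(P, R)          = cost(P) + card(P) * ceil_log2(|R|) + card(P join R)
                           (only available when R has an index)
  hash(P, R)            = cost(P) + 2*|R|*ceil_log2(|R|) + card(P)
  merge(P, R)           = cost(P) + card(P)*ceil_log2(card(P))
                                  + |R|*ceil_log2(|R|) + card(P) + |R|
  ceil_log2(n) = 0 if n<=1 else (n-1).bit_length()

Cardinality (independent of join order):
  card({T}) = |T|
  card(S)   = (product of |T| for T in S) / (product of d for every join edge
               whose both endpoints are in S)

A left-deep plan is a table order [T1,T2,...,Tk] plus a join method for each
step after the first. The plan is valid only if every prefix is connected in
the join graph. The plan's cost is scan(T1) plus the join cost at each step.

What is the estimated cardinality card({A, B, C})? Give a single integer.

Tables in S: A(200), B(400), C(50)
Edges inside S: B-C(d=100), B-A(d=4)
numerator = 200 * 400 * 50 = 4000000
denominator = 100 * 4 = 400
card(S) = 4000000 / 400 = 10000

10000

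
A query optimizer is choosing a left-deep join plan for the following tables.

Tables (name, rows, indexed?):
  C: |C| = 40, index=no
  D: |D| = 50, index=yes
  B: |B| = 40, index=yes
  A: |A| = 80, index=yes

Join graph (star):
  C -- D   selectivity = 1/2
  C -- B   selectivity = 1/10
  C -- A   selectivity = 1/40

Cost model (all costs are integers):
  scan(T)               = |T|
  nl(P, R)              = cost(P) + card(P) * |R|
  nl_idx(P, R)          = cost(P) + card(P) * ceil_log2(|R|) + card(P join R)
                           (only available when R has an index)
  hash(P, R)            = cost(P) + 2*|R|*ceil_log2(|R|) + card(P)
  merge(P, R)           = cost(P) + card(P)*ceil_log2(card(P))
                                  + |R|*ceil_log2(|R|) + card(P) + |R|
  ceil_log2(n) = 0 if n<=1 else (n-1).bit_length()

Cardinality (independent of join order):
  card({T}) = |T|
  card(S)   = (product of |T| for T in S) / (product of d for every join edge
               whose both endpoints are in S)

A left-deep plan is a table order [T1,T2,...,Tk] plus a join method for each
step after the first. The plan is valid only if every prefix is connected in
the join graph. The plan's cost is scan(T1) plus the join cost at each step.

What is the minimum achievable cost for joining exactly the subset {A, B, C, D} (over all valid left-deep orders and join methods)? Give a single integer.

Selinger DP over subsets of {A,B,C,D}:
  {C}: scan cost=40, card=40
  {D}: scan cost=50, card=50
  {B}: scan cost=40, card=40
  {A}: scan cost=80, card=80
  {CD}: card=1000; try (C,hash)→580, (D,merge)→670, (D,hash)→680, (C,merge)→680, (D,nl_idx)→1280, (D,nl)→2040 …(+1); best=580 via (C,hash)
  {BC}: card=160; try (B,nl_idx)→440, (C,hash)→560, (B,hash)→560, (C,merge)→600, (B,merge)→600, (C,nl)→1640 …(+1); best=440 via (B,nl_idx)
  {AC}: card=80; try (A,nl_idx)→400, (C,hash)→640, (A,merge)→960, (C,merge)→1000, (A,hash)→1200, (A,nl)→3240 …(+1); best=400 via (A,nl_idx)
  {BCD}: card=4000; try (D,hash)→1200, (B,hash)→2060, (D,merge)→2230, (D,nl_idx)→5400, (D,nl)→8440, (B,nl_idx)→10580 …(+2); best=1200 via (D,hash)
  {ACD}: card=2000; try (D,hash)→1080, (D,merge)→1390, (A,hash)→2700, (D,nl_idx)→2880, (D,nl)→4400, (A,nl_idx)→9580 …(+2); best=1080 via (D,hash)
  {ABC}: card=320; try (B,hash)→960, (B,nl_idx)→1200, (B,merge)→1320, (A,hash)→1720, (A,nl_idx)→1880, (A,merge)→2520 …(+2); best=960 via (B,hash)
  {ABCD}: card=8000; try (D,hash)→1880, (B,hash)→3560, (D,merge)→4510, (A,hash)→6320, (D,nl_idx)→10880, (D,nl)→16960 …(+6); best=1880 via (D,hash)

1880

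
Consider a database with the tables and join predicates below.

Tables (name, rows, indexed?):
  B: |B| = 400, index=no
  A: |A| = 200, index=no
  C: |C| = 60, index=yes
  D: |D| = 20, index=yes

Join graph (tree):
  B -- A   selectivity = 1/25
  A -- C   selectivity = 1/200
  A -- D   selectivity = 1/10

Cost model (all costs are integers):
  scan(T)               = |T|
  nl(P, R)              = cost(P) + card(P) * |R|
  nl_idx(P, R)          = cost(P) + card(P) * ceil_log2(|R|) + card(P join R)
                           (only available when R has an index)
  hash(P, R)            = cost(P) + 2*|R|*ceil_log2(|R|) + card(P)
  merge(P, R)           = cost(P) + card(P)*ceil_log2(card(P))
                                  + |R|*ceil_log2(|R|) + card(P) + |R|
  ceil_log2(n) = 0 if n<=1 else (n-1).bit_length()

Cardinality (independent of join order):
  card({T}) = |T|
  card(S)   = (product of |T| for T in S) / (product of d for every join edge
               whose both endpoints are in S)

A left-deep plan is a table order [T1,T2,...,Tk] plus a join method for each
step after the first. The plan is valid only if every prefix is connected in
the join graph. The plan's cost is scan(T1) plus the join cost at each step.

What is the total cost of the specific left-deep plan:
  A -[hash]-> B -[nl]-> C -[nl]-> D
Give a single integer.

218800

step 1: scan A: cost=200, card=200
step 2: join B via hash
    card(P join B) = 200*400/(25) = 3200
    cost = 200 + 2*400*9 + 200 = 7600
step 3: join C via nl
    card(P join C) = 3200*60/(200) = 960
    cost = 7600 + 3200*60 = 199600
step 4: join D via nl
    card(P join D) = 960*20/(10) = 1920
    cost = 199600 + 960*20 = 218800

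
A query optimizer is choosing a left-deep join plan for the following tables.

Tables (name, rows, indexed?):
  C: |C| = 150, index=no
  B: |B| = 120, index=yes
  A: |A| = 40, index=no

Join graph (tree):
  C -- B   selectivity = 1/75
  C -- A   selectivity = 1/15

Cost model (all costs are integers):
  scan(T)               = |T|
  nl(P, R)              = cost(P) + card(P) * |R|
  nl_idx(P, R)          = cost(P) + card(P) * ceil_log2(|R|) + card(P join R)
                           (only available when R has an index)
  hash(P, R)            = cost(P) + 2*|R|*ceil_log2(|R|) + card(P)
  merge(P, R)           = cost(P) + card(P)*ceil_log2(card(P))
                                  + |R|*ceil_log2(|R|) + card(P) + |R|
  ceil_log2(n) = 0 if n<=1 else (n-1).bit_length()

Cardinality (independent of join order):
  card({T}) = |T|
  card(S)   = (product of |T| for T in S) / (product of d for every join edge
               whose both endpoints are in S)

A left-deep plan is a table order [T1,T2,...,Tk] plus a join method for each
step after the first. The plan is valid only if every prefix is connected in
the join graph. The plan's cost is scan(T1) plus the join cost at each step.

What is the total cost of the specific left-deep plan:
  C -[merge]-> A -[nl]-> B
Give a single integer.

step 1: scan C: cost=150, card=150
step 2: join A via merge
    card(P join A) = 150*40/(15) = 400
    cost = 150 + 150*8 + 40*6 + 150 + 40 = 1780
step 3: join B via nl
    card(P join B) = 400*120/(75) = 640
    cost = 1780 + 400*120 = 49780

49780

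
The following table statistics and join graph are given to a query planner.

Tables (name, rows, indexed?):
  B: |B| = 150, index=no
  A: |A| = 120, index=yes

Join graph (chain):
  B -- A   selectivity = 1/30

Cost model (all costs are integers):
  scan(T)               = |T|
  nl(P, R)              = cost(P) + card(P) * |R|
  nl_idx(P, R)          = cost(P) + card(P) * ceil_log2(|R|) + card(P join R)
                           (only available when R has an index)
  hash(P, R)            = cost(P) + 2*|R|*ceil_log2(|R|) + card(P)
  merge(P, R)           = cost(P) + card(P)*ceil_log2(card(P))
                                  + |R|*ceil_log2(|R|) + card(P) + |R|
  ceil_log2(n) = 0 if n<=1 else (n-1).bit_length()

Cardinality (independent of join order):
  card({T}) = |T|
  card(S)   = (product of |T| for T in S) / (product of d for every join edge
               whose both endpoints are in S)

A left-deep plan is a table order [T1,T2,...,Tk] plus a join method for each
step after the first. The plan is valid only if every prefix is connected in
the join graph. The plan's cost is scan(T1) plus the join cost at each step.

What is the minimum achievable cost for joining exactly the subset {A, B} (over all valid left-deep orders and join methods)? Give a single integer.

Selinger DP over subsets of {A,B}:
  {B}: scan cost=150, card=150
  {A}: scan cost=120, card=120
  {AB}: card=600; try (A,nl_idx)→1800, (A,hash)→1980, (B,merge)→2430, (A,merge)→2460, (B,hash)→2640, (B,nl)→18120 …(+1); best=1800 via (A,nl_idx)

1800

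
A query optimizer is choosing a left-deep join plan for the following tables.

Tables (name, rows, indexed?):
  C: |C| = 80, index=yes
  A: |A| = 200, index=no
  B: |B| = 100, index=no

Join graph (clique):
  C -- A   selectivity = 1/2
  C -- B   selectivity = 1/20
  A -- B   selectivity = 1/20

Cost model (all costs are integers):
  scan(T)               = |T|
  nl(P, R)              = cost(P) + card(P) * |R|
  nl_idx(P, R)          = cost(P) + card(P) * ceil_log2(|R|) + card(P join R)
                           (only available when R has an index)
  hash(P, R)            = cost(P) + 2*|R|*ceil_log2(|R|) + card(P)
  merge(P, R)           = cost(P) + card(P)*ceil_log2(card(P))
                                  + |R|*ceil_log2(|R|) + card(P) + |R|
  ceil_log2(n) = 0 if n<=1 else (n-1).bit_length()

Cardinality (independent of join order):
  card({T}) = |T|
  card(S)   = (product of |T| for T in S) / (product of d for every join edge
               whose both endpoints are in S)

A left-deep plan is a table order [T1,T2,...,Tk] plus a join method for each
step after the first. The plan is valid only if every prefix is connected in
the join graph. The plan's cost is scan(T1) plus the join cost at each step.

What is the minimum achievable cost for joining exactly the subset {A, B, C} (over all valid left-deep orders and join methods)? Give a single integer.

Selinger DP over subsets of {A,B,C}:
  {C}: scan cost=80, card=80
  {A}: scan cost=200, card=200
  {B}: scan cost=100, card=100
  {AC}: card=8000; try (C,hash)→1520, (A,merge)→2520, (C,merge)→2640, (A,hash)→3360, (C,nl_idx)→9600, (A,nl)→16080 …(+1); best=1520 via (C,hash)
  {BC}: card=400; try (C,nl_idx)→1200, (C,hash)→1320, (B,merge)→1520, (C,merge)→1540, (B,hash)→1560, (B,nl)→8080 …(+1); best=1200 via (C,nl_idx)
  {AB}: card=1000; try (B,hash)→1800, (A,merge)→2700, (B,merge)→2800, (A,hash)→3400, (A,nl)→20100, (B,nl)→20200; best=1800 via (B,hash)
  {ABC}: card=2000; try (C,hash)→3920, (A,hash)→4800, (A,merge)→7000, (C,nl_idx)→10800, (B,hash)→10920, (C,merge)→13440 …(+4); best=3920 via (C,hash)

3920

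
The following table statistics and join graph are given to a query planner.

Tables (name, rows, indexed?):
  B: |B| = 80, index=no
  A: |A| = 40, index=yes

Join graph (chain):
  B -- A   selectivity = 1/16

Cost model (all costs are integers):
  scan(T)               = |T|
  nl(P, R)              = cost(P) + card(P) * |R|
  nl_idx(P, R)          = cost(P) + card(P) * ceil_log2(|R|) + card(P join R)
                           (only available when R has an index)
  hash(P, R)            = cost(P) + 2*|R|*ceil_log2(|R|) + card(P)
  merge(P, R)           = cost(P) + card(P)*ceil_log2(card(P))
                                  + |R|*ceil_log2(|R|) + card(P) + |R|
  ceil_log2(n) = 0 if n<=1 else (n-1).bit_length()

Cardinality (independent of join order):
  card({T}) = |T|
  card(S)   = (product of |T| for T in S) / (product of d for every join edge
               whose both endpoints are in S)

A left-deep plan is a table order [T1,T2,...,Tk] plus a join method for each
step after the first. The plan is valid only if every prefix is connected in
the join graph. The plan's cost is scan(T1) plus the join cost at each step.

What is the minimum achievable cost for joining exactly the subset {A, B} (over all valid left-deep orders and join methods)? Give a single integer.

640

Selinger DP over subsets of {A,B}:
  {B}: scan cost=80, card=80
  {A}: scan cost=40, card=40
  {AB}: card=200; try (A,hash)→640, (A,nl_idx)→760, (B,merge)→960, (A,merge)→1000, (B,hash)→1200, (B,nl)→3240 …(+1); best=640 via (A,hash)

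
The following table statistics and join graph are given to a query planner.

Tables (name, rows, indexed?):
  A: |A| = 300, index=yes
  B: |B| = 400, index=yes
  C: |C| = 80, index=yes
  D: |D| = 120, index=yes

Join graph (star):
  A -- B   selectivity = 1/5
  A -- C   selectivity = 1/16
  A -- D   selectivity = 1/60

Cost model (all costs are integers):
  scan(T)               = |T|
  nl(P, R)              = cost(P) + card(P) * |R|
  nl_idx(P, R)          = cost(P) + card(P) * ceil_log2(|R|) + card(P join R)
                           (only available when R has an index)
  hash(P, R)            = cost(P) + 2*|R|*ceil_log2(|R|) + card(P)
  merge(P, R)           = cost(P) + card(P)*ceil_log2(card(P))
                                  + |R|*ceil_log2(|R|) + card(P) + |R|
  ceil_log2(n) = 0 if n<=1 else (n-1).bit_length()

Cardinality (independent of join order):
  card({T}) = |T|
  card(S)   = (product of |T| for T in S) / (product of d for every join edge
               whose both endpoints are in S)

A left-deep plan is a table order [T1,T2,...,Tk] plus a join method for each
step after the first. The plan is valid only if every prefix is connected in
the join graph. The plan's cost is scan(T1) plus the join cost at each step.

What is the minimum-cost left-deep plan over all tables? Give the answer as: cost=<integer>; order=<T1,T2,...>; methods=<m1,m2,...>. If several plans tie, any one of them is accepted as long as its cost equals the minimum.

Selinger DP (subsets sized 1..n):
  {A}: scan cost=300, card=300
  {B}: scan cost=400, card=400
  {C}: scan cost=80, card=80
  {D}: scan cost=120, card=120
  {AB}: card=24000; try (A,hash)→6200, (B,merge)→7300, (A,merge)→7400, (B,hash)→7800, (B,nl_idx)→27000, (A,nl_idx)→28000 …(+2); best=6200 via (A,hash)
  {AC}: card=1500; try (C,hash)→1720, (A,nl_idx)→2300, (A,merge)→3720, (C,nl_idx)→3900, (C,merge)→3940, (A,hash)→5560 …(+2); best=1720 via (C,hash)
  {AD}: card=600; try (A,nl_idx)→1800, (D,hash)→2280, (D,nl_idx)→3000, (A,merge)→4080, (D,merge)→4260, (A,hash)→5640 …(+2); best=1800 via (A,nl_idx)
  {ABC}: card=120000; try (B,hash)→10420, (B,merge)→23720, (C,hash)→31320, (B,nl_idx)→135220, (C,nl_idx)→294200, (C,merge)→390840 …(+2); best=10420 via (B,hash)
  {ABD}: card=48000; try (B,hash)→9600, (B,merge)→12400, (D,hash)→31880, (B,nl_idx)→55200, (D,nl_idx)→222200, (B,nl)→241800 …(+2); best=9600 via (B,hash)
  {ACD}: card=3000; try (C,hash)→3520, (D,hash)→4900, (C,nl_idx)→9000, (C,merge)→9040, (D,nl_idx)→15220, (D,merge)→20680 …(+2); best=3520 via (C,hash)
  {ABCD}: card=240000; try (B,hash)→13720, (B,merge)→46520, (C,hash)→58720, (D,hash)→132100, (B,nl_idx)→270520, (C,nl_idx)→585600 …(+6); best=13720 via (B,hash)

cost=13720; order=D,A,C,B; methods=nl_idx,hash,hash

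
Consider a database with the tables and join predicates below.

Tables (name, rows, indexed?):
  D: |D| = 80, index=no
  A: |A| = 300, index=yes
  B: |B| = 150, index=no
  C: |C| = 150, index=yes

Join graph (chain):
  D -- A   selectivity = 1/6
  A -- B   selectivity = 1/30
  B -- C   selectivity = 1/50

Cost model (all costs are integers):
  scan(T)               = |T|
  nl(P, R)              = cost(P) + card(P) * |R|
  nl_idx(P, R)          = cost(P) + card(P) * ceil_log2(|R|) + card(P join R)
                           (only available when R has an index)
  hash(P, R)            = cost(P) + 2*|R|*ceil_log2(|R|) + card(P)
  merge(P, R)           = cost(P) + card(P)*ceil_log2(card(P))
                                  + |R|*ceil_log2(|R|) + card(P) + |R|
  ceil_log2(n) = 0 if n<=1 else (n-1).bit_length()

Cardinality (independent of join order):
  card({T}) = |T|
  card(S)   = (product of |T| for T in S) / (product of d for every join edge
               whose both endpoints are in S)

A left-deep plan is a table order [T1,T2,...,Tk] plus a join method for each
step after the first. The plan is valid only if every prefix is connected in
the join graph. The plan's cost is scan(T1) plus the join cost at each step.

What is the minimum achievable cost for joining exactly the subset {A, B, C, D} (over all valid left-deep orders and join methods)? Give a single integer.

Selinger DP over subsets of {A,B,C,D}:
  {D}: scan cost=80, card=80
  {A}: scan cost=300, card=300
  {B}: scan cost=150, card=150
  {C}: scan cost=150, card=150
  {AD}: card=4000; try (D,hash)→1720, (A,merge)→3720, (D,merge)→3940, (A,nl_idx)→4800, (A,hash)→5560, (A,nl)→24080 …(+1); best=1720 via (D,hash)
  {AB}: card=1500; try (B,hash)→3000, (A,nl_idx)→3000, (A,merge)→4500, (B,merge)→4650, (A,hash)→5700, (A,nl)→45150 …(+1); best=3000 via (B,hash)
  {BC}: card=450; try (C,nl_idx)→1800, (C,hash)→2700, (B,hash)→2700, (C,merge)→2850, (B,merge)→2850, (C,nl)→22650 …(+1); best=1800 via (C,nl_idx)
  {ABD}: card=20000; try (D,hash)→5620, (B,hash)→8120, (D,merge)→21640, (B,merge)→55070, (D,nl)→123000, (B,nl)→601720; best=5620 via (D,hash)
  {ABC}: card=4500; try (C,hash)→6900, (A,hash)→7650, (A,merge)→9300, (A,nl_idx)→10350, (C,nl_idx)→19500, (C,merge)→22350 …(+2); best=6900 via (C,hash)
  {ABCD}: card=60000; try (D,hash)→12520, (C,hash)→28020, (D,merge)→70540, (C,nl_idx)→225620, (C,merge)→326970, (D,nl)→366900 …(+1); best=12520 via (D,hash)

12520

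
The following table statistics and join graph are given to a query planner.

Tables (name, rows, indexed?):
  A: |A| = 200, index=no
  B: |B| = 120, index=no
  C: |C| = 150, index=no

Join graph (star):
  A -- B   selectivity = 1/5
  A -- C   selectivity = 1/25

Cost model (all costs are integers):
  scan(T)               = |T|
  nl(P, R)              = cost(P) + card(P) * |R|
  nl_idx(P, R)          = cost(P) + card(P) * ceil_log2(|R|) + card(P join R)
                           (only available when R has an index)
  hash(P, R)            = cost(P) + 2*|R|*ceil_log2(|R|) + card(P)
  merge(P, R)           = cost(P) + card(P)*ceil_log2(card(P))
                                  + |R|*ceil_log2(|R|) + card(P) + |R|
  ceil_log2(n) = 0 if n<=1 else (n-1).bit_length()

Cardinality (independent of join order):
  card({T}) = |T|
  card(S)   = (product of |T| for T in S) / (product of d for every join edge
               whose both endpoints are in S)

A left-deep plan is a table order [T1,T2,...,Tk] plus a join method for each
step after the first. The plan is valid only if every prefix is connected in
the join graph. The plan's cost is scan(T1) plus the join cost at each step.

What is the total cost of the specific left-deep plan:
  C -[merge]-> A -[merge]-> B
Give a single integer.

18660

step 1: scan C: cost=150, card=150
step 2: join A via merge
    card(P join A) = 150*200/(25) = 1200
    cost = 150 + 150*8 + 200*8 + 150 + 200 = 3300
step 3: join B via merge
    card(P join B) = 1200*120/(5) = 28800
    cost = 3300 + 1200*11 + 120*7 + 1200 + 120 = 18660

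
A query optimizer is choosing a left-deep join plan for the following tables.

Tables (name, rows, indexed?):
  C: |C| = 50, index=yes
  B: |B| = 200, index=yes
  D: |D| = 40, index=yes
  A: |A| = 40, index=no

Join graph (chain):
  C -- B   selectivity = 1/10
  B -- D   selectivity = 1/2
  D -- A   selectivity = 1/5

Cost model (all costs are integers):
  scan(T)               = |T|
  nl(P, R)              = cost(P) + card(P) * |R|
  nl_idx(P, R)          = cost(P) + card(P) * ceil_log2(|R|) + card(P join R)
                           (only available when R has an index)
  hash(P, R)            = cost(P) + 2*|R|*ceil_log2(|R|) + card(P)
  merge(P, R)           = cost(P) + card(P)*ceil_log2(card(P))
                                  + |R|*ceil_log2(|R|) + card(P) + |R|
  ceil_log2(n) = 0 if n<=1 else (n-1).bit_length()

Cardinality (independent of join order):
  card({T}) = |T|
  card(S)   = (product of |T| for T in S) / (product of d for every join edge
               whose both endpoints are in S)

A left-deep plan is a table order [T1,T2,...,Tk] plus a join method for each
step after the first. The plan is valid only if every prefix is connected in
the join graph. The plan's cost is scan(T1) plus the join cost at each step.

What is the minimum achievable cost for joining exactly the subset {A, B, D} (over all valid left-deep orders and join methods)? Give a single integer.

4080

Selinger DP over subsets of {A,B,D}:
  {B}: scan cost=200, card=200
  {D}: scan cost=40, card=40
  {A}: scan cost=40, card=40
  {BD}: card=4000; try (D,hash)→880, (B,merge)→2120, (D,merge)→2280, (B,hash)→3280, (B,nl_idx)→4360, (D,nl_idx)→5400 …(+2); best=880 via (D,hash)
  {AD}: card=320; try (D,hash)→560, (A,hash)→560, (D,merge)→600, (D,nl_idx)→600, (A,merge)→600, (D,nl)→1640 …(+1); best=560 via (D,hash)
  {ABD}: card=32000; try (B,hash)→4080, (A,hash)→5360, (B,merge)→5560, (B,nl_idx)→35120, (A,merge)→53160, (B,nl)→64560 …(+1); best=4080 via (B,hash)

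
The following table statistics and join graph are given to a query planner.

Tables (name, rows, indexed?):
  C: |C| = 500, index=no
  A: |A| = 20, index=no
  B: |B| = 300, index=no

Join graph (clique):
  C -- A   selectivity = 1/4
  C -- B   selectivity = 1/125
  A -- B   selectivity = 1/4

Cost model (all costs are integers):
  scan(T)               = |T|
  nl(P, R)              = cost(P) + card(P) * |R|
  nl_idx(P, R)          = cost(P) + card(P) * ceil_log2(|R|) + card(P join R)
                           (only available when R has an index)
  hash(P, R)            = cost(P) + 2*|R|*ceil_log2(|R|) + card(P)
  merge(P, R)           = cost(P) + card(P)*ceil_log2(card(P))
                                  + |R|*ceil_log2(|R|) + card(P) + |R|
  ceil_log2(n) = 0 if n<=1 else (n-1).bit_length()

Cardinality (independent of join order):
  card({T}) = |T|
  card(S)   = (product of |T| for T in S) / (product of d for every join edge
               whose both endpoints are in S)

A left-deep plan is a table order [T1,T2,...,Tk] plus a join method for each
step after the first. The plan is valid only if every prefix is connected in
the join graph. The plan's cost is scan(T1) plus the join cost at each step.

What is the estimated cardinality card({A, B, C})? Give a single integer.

Tables in S: A(20), B(300), C(500)
Edges inside S: C-A(d=4), C-B(d=125), A-B(d=4)
numerator = 20 * 300 * 500 = 3000000
denominator = 4 * 125 * 4 = 2000
card(S) = 3000000 / 2000 = 1500

1500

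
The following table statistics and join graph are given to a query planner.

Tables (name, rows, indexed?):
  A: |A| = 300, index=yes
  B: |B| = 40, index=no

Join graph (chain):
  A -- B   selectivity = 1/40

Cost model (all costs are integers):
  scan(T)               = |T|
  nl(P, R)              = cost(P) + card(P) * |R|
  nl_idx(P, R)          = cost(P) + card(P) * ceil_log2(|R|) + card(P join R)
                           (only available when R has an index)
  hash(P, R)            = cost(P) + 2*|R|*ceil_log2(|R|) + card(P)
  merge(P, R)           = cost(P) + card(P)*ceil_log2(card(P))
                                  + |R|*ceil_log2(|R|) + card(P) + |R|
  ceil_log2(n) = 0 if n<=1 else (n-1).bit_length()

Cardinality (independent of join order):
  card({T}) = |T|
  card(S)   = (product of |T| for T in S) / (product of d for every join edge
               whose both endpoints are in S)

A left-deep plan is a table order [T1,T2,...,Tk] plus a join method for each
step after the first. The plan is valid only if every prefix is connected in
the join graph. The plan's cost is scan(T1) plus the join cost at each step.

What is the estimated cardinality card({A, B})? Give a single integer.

Tables in S: A(300), B(40)
Edges inside S: A-B(d=40)
numerator = 300 * 40 = 12000
denominator = 40 = 40
card(S) = 12000 / 40 = 300

300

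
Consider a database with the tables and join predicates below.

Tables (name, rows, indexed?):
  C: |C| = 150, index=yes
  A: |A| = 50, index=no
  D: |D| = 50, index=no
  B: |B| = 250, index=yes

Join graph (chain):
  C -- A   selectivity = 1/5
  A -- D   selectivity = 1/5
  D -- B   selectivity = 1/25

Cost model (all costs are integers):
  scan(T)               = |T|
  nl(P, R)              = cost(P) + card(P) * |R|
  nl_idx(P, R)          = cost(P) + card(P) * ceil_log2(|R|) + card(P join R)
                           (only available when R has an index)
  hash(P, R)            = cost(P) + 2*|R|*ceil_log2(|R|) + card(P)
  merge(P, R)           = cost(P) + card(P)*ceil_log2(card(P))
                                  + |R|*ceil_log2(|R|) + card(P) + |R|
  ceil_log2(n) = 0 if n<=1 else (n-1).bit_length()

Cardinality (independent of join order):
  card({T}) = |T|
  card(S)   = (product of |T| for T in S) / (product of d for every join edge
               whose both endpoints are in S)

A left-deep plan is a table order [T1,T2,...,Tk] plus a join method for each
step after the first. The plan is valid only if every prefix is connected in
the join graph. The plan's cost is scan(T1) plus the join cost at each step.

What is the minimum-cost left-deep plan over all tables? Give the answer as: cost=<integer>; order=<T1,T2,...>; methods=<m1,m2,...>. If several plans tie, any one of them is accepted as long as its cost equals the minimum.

Selinger DP (subsets sized 1..n):
  {C}: scan cost=150, card=150
  {A}: scan cost=50, card=50
  {D}: scan cost=50, card=50
  {B}: scan cost=250, card=250
  {AC}: card=1500; try (A,hash)→900, (C,merge)→1750, (A,merge)→1850, (C,nl_idx)→1950, (C,hash)→2500, (C,nl)→7550 …(+1); best=900 via (A,hash)
  {AD}: card=500; try (D,hash)→700, (A,hash)→700, (D,merge)→750, (A,merge)→750, (D,nl)→2550, (A,nl)→2550; best=700 via (D,hash)
  {BD}: card=500; try (B,nl_idx)→950, (D,hash)→1100, (B,merge)→2650, (D,merge)→2850, (B,hash)→4100, (B,nl)→12550 …(+1); best=950 via (B,nl_idx)
  {ACD}: card=15000; try (D,hash)→3000, (C,hash)→3600, (C,merge)→7050, (D,merge)→19250, (C,nl_idx)→19700, (C,nl)→75700 …(+1); best=3000 via (D,hash)
  {ABD}: card=5000; try (A,hash)→2050, (B,hash)→5200, (A,merge)→6300, (B,merge)→7950, (B,nl_idx)→9700, (A,nl)→25950 …(+1); best=2050 via (A,hash)
  {ABCD}: card=150000; try (C,hash)→9450, (B,hash)→22000, (C,merge)→73400, (C,nl_idx)→192050, (B,merge)→230250, (B,nl_idx)→273000 …(+2); best=9450 via (C,hash)

cost=9450; order=D,B,A,C; methods=nl_idx,hash,hash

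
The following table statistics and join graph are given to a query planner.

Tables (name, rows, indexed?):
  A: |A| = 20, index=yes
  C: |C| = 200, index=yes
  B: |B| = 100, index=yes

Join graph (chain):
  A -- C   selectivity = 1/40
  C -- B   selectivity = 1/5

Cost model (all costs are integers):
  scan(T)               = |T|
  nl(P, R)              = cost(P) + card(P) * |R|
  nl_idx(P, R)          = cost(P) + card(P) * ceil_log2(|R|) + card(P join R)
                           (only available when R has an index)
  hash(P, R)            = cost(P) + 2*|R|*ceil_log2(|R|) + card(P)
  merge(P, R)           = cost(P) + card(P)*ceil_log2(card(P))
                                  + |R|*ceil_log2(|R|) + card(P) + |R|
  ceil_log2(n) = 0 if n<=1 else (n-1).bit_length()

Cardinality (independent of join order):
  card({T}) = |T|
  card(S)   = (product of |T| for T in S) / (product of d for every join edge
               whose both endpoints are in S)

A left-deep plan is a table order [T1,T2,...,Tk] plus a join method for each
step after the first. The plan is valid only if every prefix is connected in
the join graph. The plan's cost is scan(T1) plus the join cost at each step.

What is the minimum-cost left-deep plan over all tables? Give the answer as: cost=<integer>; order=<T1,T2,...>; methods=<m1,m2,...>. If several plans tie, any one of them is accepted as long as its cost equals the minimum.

cost=1780; order=A,C,B; methods=nl_idx,hash

Selinger DP (subsets sized 1..n):
  {A}: scan cost=20, card=20
  {C}: scan cost=200, card=200
  {B}: scan cost=100, card=100
  {AC}: card=100; try (C,nl_idx)→280, (A,hash)→600, (A,nl_idx)→1300, (C,merge)→1940, (A,merge)→2120, (C,hash)→3240 …(+2); best=280 via (C,nl_idx)
  {BC}: card=4000; try (B,hash)→1800, (C,merge)→2700, (B,merge)→2800, (C,hash)→3400, (C,nl_idx)→4900, (B,nl_idx)→5600 …(+2); best=1800 via (B,hash)
  {ABC}: card=2000; try (B,hash)→1780, (B,merge)→1880, (B,nl_idx)→2980, (A,hash)→6000, (B,nl)→10280, (A,nl_idx)→23800 …(+2); best=1780 via (B,hash)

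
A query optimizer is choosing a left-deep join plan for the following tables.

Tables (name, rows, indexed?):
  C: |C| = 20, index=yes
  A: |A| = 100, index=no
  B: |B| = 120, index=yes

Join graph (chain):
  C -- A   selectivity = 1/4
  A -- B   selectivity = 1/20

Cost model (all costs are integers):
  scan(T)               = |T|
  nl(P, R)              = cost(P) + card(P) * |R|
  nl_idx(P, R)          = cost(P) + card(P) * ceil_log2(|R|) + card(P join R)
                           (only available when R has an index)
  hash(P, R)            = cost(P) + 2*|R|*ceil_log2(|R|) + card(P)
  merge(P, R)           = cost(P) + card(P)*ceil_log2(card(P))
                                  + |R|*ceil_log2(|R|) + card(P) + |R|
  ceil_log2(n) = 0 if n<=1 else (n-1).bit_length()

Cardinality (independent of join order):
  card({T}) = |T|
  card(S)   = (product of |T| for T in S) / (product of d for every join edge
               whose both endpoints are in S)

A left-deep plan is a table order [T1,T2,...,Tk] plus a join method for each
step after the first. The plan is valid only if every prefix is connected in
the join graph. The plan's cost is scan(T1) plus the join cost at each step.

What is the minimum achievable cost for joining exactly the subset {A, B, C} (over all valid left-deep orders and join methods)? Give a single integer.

Selinger DP over subsets of {A,B,C}:
  {C}: scan cost=20, card=20
  {A}: scan cost=100, card=100
  {B}: scan cost=120, card=120
  {AC}: card=500; try (C,hash)→400, (A,merge)→940, (C,merge)→1020, (C,nl_idx)→1100, (A,hash)→1440, (A,nl)→2020 …(+1); best=400 via (C,hash)
  {AB}: card=600; try (B,nl_idx)→1400, (A,hash)→1640, (B,merge)→1860, (B,hash)→1880, (A,merge)→1880, (B,nl)→12100 …(+1); best=1400 via (B,nl_idx)
  {ABC}: card=3000; try (C,hash)→2200, (B,hash)→2580, (B,merge)→6360, (B,nl_idx)→6900, (C,nl_idx)→7400, (C,merge)→8120 …(+2); best=2200 via (C,hash)

2200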